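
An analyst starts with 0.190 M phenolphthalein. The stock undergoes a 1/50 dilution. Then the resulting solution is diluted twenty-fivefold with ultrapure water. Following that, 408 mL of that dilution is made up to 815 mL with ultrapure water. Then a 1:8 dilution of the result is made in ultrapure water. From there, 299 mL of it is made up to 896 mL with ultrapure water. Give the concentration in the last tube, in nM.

Overall dilution factor = 50 × 25 × 1.998 × 8 × 2.997 = 5.99 × 10⁴.
0.190 M / 5.99 × 10⁴ = 3.17 × 10⁻⁶ M = 3170 nM.

3170 nM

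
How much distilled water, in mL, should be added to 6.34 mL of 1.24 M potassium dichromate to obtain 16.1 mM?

482 mL

16.1 mM = 0.0161 M.
V₂ = C₁V₁/C₂ = 1.24 × 6.34 / 0.0161 = 488 mL.
Diluent to add = V₂ − V₁ = 488 − 6.34 = 482 mL.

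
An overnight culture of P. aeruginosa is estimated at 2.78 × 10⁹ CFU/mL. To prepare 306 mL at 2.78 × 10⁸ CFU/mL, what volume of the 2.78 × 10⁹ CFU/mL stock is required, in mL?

30.6 mL

V₁ = C₂V₂/C₁ = 2.78 × 10⁸ × 306 / 2.78 × 10⁹ = 30.6 mL.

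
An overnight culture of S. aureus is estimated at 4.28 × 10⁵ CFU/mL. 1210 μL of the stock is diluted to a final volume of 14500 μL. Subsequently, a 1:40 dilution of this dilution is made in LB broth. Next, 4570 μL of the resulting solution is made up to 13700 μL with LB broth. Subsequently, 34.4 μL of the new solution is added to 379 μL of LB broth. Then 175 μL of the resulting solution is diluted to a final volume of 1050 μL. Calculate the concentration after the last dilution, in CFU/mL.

Overall dilution factor = 11.98 × 40 × 2.998 × 12.02 × 6 = 1.04 × 10⁵.
4.28 × 10⁵ CFU/mL / 1.04 × 10⁵ = 4.13 CFU/mL.

4.13 CFU/mL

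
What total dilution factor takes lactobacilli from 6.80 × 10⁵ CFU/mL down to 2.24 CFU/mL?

Factor = C₀/C_target = 6.80 × 10⁵ CFU/mL / 2.24 CFU/mL = 3.04 × 10⁵.

3.04 × 10⁵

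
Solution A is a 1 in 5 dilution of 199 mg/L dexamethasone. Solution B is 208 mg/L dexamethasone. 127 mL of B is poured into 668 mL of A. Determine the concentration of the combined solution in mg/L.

C_A = 199 mg/L / 5 = 39.8 mg/L.
C_mix = (C_A·V_A + C_B·V_B)/(V_A + V_B) = (39.8×668 + 208×127) / 795.0 = 66.7 mg/L.

66.7 mg/L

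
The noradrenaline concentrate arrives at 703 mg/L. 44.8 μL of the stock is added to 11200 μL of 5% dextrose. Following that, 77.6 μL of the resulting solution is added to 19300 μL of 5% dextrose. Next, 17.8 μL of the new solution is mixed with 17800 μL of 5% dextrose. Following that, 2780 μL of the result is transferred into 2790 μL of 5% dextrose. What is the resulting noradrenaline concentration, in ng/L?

5.59 ng/L

Overall dilution factor = 251 × 249.7 × 1001 × 2.004 = 1.26 × 10⁸.
703 mg/L / 1.26 × 10⁸ = 5.59 × 10⁻⁶ mg/L = 5.59 ng/L.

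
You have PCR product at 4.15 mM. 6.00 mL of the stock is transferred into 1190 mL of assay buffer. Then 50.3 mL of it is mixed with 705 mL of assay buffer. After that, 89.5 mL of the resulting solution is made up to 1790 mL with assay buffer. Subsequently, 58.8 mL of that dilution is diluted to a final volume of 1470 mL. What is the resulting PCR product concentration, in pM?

2770 pM

Overall dilution factor = 199.3 × 15.02 × 20 × 25 = 1.50 × 10⁶.
4.15 mM / 1.50 × 10⁶ = 2.77 × 10⁻⁶ mM = 2770 pM.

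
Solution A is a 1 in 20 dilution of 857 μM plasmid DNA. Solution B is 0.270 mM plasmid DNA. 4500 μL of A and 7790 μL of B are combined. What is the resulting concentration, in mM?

0.187 mM

C_A = 857 μM / 20 = 42.9 μM.
C_B = 0.270 mM = 270 μM.
C_mix = (C_A·V_A + C_B·V_B)/(V_A + V_B) = (42.9×4500 + 270×7790) / 12290 = 187 μM = 0.187 mM.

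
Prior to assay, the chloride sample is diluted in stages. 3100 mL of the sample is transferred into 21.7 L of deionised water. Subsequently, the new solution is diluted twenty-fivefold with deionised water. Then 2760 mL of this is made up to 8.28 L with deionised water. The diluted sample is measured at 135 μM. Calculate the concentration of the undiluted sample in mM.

81.0 mM

Overall dilution factor = 8 × 25 × 3 = 600.
Original = 135 μM × 600 = 8.10 × 10⁴ μM = 81.0 mM.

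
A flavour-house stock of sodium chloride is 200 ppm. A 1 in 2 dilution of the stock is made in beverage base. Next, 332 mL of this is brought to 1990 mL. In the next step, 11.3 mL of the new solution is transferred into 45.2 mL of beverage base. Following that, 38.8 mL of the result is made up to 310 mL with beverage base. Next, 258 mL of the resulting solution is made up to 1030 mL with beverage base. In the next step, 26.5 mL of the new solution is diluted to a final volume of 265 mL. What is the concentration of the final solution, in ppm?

0.0105 ppm

Overall dilution factor = 2 × 5.994 × 5 × 7.990 × 3.992 × 10 = 1.91 × 10⁴.
200 ppm / 1.91 × 10⁴ = 0.0105 ppm.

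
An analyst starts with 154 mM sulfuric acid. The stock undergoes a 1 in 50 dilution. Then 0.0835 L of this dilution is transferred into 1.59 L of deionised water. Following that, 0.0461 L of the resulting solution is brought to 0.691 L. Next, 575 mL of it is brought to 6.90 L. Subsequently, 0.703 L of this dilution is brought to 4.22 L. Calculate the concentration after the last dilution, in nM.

Overall dilution factor = 50 × 20.04 × 14.99 × 12 × 6.003 = 1.08 × 10⁶.
154 mM / 1.08 × 10⁶ = 1.42 × 10⁻⁴ mM = 142 nM.

142 nM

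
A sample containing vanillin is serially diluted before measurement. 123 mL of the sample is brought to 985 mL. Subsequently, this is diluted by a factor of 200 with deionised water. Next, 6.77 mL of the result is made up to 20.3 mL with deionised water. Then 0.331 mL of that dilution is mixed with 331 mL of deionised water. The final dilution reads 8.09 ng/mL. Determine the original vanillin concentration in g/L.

Overall dilution factor = 8.008 × 200 × 2.999 × 1001 = 4.81 × 10⁶.
Original = 8.09 ng/mL × 4.81 × 10⁶ = 3.89 × 10⁷ ng/mL = 38.9 g/L.

38.9 g/L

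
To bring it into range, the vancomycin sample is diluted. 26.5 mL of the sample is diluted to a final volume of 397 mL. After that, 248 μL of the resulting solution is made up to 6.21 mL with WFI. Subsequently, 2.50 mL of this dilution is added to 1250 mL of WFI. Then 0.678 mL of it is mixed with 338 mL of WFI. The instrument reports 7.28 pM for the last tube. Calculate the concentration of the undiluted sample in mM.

Overall dilution factor = 14.98 × 25.04 × 501 × 499.5 = 9.39 × 10⁷.
Original = 7.28 pM × 9.39 × 10⁷ = 6.83 × 10⁸ pM = 0.683 mM.

0.683 mM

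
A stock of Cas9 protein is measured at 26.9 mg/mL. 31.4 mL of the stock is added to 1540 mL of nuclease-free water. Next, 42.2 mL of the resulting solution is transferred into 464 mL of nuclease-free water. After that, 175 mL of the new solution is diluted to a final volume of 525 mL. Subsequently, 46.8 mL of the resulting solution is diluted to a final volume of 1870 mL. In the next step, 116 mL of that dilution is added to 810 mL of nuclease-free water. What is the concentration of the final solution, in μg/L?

Overall dilution factor = 50.04 × 12.00 × 3 × 39.96 × 7.983 = 5.74 × 10⁵.
26.9 mg/mL / 5.74 × 10⁵ = 4.68 × 10⁻⁵ mg/mL = 46.8 μg/L.

46.8 μg/L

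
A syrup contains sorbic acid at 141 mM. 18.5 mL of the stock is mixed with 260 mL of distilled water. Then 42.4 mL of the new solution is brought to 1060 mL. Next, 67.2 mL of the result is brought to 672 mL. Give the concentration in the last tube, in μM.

37.5 μM

Overall dilution factor = 15.05 × 25 × 10 = 3764.
141 mM / 3764 = 0.0375 mM = 37.5 μM.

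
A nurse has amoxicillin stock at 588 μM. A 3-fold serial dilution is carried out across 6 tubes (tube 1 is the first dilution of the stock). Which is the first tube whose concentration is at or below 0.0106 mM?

tube 4

Tube n has concentration 588 μM / 3ⁿ.
Need 3ⁿ ≥ 588 μM / 0.0106 mM = 55.5, so n ≥ 3.66.
First such tube: n = 4.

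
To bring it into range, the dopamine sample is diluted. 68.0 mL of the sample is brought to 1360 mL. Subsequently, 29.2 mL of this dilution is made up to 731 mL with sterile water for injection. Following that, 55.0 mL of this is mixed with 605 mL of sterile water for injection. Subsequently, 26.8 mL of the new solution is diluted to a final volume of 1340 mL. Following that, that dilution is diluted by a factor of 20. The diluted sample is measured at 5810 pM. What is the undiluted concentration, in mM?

Overall dilution factor = 20 × 25.03 × 12 × 50 × 20 = 6.01 × 10⁶.
Original = 5810 pM × 6.01 × 10⁶ = 3.49 × 10¹⁰ pM = 34.9 mM.

34.9 mM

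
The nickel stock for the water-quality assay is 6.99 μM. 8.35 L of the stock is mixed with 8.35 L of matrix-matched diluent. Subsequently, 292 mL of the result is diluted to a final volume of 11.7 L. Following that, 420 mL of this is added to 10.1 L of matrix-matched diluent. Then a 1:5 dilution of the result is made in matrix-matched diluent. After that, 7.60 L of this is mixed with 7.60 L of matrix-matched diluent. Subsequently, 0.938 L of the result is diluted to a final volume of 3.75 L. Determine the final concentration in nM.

Overall dilution factor = 2 × 40.07 × 25.05 × 5 × 2 × 3.998 = 8.02 × 10⁴.
6.99 μM / 8.02 × 10⁴ = 8.71 × 10⁻⁵ μM = 0.0871 nM.

0.0871 nM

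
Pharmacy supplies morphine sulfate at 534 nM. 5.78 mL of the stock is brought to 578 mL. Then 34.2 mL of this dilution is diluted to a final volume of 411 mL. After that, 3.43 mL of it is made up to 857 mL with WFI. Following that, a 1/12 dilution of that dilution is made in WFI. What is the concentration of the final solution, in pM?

0.148 pM

Overall dilution factor = 100 × 12.02 × 249.9 × 12 = 3.60 × 10⁶.
534 nM / 3.60 × 10⁶ = 1.48 × 10⁻⁴ nM = 0.148 pM.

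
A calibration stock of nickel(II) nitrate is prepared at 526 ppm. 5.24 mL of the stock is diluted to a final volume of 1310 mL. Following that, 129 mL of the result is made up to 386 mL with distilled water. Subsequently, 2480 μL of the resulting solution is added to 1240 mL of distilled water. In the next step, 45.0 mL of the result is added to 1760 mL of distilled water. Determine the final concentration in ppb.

Overall dilution factor = 250 × 2.992 × 501 × 40.11 = 1.50 × 10⁷.
526 ppm / 1.50 × 10⁷ = 3.50 × 10⁻⁵ ppm = 0.0350 ppb.

0.0350 ppb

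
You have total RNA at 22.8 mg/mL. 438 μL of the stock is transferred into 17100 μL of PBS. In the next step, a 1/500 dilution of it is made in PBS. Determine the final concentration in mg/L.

Overall dilution factor = 40.04 × 500 = 2.00 × 10⁴.
22.8 mg/mL / 2.00 × 10⁴ = 1.14 × 10⁻³ mg/mL = 1.14 mg/L.

1.14 mg/L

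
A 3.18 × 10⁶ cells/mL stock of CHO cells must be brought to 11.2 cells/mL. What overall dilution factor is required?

2.84 × 10⁵

Factor = C₀/C_target = 3.18 × 10⁶ cells/mL / 11.2 cells/mL = 2.84 × 10⁵.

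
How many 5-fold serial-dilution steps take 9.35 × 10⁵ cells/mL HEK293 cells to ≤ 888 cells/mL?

Need 5ⁿ ≥ 1053, so n ≥ log(1053)/log(5) = 4.32.
Minimum whole steps: n = 5.

5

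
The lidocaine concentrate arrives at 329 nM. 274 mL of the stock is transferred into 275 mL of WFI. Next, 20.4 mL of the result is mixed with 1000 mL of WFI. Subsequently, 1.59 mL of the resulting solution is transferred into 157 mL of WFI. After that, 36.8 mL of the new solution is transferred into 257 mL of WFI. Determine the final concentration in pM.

Overall dilution factor = 2.004 × 50.02 × 99.74 × 7.984 = 7.98 × 10⁴.
329 nM / 7.98 × 10⁴ = 4.12 × 10⁻³ nM = 4.12 pM.

4.12 pM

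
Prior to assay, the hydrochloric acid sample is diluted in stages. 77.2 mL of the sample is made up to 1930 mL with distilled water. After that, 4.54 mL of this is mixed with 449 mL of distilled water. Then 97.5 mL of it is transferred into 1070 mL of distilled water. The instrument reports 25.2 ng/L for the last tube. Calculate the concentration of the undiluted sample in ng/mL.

Overall dilution factor = 25 × 99.90 × 11.97 = 2.99 × 10⁴.
Original = 25.2 ng/L × 2.99 × 10⁴ = 7.54 × 10⁵ ng/L = 754 ng/mL.

754 ng/mL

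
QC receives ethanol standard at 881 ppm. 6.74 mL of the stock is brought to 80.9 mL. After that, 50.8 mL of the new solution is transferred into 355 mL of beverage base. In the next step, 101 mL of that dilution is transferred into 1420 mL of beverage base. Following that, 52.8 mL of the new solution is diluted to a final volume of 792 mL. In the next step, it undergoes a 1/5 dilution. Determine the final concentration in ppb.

Overall dilution factor = 12.00 × 7.988 × 15.06 × 15 × 5 = 1.08 × 10⁵.
881 ppm / 1.08 × 10⁵ = 8.14 × 10⁻³ ppm = 8.14 ppb.

8.14 ppb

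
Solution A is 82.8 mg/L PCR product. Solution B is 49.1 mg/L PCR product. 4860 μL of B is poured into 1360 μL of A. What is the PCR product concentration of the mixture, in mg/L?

56.5 mg/L

C_mix = (C_A·V_A + C_B·V_B)/(V_A + V_B) = (82.8×1360 + 49.1×4860) / 6220 = 56.5 mg/L.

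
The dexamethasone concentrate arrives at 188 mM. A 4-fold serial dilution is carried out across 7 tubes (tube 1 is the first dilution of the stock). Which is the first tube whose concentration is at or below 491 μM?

Tube n has concentration 188 mM / 4ⁿ.
Need 4ⁿ ≥ 188 mM / 491 μM = 383, so n ≥ 4.29.
First such tube: n = 5.

tube 5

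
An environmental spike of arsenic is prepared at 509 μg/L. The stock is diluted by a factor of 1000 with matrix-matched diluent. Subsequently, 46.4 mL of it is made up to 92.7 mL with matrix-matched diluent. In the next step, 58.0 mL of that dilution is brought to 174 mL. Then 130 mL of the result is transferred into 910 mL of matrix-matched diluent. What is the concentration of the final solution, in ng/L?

Overall dilution factor = 1000 × 1.998 × 3 × 8 = 4.79 × 10⁴.
509 μg/L / 4.79 × 10⁴ = 0.0106 μg/L = 10.6 ng/L.

10.6 ng/L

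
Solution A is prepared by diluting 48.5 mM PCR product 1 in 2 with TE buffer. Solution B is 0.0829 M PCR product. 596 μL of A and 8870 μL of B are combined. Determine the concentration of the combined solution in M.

0.0792 M

C_A = 48.5 mM / 2 = 24.2 mM.
C_B = 0.0829 M = 82.9 mM.
C_mix = (C_A·V_A + C_B·V_B)/(V_A + V_B) = (24.2×596 + 82.9×8870) / 9466 = 79.2 mM = 0.0792 M.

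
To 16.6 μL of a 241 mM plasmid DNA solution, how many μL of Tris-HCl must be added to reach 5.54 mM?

V₂ = C₁V₁/C₂ = 241 × 16.6 / 5.54 = 722 μL.
Diluent to add = V₂ − V₁ = 722 − 16.6 = 706 μL.

706 μL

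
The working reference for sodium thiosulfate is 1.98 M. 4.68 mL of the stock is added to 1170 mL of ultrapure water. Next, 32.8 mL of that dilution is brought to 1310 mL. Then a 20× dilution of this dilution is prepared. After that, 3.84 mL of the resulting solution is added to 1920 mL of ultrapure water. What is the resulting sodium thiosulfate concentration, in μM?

0.0197 μM

Overall dilution factor = 251 × 39.94 × 20 × 501 = 1.00 × 10⁸.
1.98 M / 1.00 × 10⁸ = 1.97 × 10⁻⁸ M = 0.0197 μM.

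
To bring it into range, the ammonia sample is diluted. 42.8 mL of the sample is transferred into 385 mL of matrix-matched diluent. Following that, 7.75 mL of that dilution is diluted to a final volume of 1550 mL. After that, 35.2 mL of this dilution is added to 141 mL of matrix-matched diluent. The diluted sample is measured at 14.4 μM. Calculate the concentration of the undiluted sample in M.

Overall dilution factor = 9.995 × 200 × 5.006 = 1.00 × 10⁴.
Original = 14.4 μM × 1.00 × 10⁴ = 1.44 × 10⁵ μM = 0.144 M.

0.144 M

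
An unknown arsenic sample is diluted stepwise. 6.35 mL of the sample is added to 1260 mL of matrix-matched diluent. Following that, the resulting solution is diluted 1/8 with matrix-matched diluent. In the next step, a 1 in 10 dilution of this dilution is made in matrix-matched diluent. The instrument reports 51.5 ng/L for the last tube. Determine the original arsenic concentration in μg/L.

Overall dilution factor = 199.4 × 8 × 10 = 1.60 × 10⁴.
Original = 51.5 ng/L × 1.60 × 10⁴ = 8.22 × 10⁵ ng/L = 822 μg/L.

822 μg/L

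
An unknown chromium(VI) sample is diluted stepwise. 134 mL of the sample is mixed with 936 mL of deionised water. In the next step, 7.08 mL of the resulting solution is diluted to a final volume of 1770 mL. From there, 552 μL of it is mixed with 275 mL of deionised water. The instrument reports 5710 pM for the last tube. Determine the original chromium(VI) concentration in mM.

5.69 mM

Overall dilution factor = 7.985 × 250 × 499.2 = 9.97 × 10⁵.
Original = 5710 pM × 9.97 × 10⁵ = 5.69 × 10⁹ pM = 5.69 mM.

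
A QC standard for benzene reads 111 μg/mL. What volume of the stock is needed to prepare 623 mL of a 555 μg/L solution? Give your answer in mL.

555 μg/L = 0.555 μg/mL.
V₁ = C₂V₂/C₁ = 0.555 × 623 / 111 = 3.11 mL.

3.11 mL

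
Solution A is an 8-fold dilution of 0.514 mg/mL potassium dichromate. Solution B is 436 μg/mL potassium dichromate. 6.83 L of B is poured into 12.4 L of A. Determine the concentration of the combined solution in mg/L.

196 mg/L

C_A = 0.514 mg/mL / 8 = 0.0643 mg/mL.
C_B = 436 μg/mL = 0.436 mg/mL.
C_mix = (C_A·V_A + C_B·V_B)/(V_A + V_B) = (0.0643×12.4 + 0.436×6.83) / 19.23 = 0.196 mg/mL = 196 mg/L.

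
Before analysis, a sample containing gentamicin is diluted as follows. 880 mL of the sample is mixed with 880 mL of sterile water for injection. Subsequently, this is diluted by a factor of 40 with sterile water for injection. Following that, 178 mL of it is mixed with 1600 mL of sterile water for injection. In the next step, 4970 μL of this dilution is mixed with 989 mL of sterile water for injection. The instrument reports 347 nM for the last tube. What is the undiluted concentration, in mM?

Overall dilution factor = 2 × 40 × 9.989 × 200.0 = 1.60 × 10⁵.
Original = 347 nM × 1.60 × 10⁵ = 5.55 × 10⁷ nM = 55.5 mM.

55.5 mM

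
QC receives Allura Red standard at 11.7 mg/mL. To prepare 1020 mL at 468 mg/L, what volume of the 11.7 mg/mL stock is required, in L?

0.0408 L

468 mg/L = 0.468 mg/mL.
V₁ = C₂V₂/C₁ = 0.468 × 1020 / 11.7 = 40.8 mL = 0.0408 L.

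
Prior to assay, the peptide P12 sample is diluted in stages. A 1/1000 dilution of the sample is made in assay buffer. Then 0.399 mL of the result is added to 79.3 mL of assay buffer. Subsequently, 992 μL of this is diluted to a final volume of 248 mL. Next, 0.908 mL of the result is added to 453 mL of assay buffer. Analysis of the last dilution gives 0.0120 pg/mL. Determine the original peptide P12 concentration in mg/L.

300 mg/L

Overall dilution factor = 1000 × 199.7 × 250 × 499.9 = 2.50 × 10¹⁰.
Original = 0.0120 pg/mL × 2.50 × 10¹⁰ = 3.00 × 10⁸ pg/mL = 300 mg/L.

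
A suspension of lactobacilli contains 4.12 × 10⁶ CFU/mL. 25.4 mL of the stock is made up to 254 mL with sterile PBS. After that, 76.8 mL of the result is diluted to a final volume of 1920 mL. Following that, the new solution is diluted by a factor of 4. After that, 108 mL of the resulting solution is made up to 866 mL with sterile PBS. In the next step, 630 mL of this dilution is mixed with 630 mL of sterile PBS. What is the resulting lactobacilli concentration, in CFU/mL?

257 CFU/mL

Overall dilution factor = 10 × 25 × 4 × 8.019 × 2 = 1.60 × 10⁴.
4.12 × 10⁶ CFU/mL / 1.60 × 10⁴ = 257 CFU/mL.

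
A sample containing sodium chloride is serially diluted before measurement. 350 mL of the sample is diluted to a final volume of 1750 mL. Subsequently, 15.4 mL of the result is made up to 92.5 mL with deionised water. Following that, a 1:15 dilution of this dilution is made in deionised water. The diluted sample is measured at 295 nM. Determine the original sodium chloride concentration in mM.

Overall dilution factor = 5 × 6.006 × 15 = 450.
Original = 295 nM × 450 = 1.33 × 10⁵ nM = 0.133 mM.

0.133 mM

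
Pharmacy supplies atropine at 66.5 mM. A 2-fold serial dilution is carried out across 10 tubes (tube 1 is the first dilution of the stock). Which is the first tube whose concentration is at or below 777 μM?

tube 7

Tube n has concentration 66.5 mM / 2ⁿ.
Need 2ⁿ ≥ 66.5 mM / 777 μM = 85.6, so n ≥ 6.42.
First such tube: n = 7.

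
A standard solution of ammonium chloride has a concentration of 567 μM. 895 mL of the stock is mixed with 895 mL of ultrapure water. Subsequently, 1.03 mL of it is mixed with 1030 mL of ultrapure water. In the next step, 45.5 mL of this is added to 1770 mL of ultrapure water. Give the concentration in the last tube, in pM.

Overall dilution factor = 2 × 1001 × 39.90 = 7.99 × 10⁴.
567 μM / 7.99 × 10⁴ = 7.10 × 10⁻³ μM = 7100 pM.

7100 pM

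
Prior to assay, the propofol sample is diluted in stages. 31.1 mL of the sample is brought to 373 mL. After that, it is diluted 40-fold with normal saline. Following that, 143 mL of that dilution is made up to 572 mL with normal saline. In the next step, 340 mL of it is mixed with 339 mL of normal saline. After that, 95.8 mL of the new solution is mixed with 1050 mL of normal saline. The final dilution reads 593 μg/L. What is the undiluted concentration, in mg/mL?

Overall dilution factor = 11.99 × 40 × 4 × 1.997 × 11.96 = 4.58 × 10⁴.
Original = 593 μg/L × 4.58 × 10⁴ = 2.72 × 10⁷ μg/L = 27.2 mg/mL.

27.2 mg/mL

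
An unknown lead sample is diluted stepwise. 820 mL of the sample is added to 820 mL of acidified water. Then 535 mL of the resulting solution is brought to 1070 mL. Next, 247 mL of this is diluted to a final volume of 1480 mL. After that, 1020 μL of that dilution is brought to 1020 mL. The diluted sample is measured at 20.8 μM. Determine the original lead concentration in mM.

499 mM

Overall dilution factor = 2 × 2 × 5.992 × 1000 = 2.40 × 10⁴.
Original = 20.8 μM × 2.40 × 10⁴ = 4.99 × 10⁵ μM = 499 mM.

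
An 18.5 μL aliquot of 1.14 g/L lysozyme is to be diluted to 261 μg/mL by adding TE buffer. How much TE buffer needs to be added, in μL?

261 μg/mL = 0.261 g/L.
V₂ = C₁V₁/C₂ = 1.14 × 18.5 / 0.261 = 80.8 μL.
Diluent to add = V₂ − V₁ = 80.8 − 18.5 = 62.3 μL.

62.3 μL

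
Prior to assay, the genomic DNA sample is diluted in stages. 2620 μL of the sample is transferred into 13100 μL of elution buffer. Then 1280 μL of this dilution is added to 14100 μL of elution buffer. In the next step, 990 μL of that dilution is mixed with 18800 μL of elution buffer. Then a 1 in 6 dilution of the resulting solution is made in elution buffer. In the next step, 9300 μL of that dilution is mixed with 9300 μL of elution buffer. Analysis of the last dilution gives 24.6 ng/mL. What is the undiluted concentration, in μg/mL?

425 μg/mL

Overall dilution factor = 6 × 12.02 × 19.99 × 6 × 2 = 1.73 × 10⁴.
Original = 24.6 ng/mL × 1.73 × 10⁴ = 4.25 × 10⁵ ng/mL = 425 μg/mL.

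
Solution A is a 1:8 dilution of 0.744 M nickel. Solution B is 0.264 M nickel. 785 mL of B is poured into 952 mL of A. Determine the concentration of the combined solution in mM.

170 mM

C_A = 0.744 M / 8 = 0.0930 M.
C_mix = (C_A·V_A + C_B·V_B)/(V_A + V_B) = (0.0930×952 + 0.264×785) / 1737 = 0.170 M = 170 mM.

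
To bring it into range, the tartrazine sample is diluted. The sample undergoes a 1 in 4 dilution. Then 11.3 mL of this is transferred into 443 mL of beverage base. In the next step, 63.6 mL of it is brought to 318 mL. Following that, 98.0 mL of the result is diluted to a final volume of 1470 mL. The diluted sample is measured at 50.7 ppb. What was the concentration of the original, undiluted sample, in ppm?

611 ppm

Overall dilution factor = 4 × 40.20 × 5 × 15 = 1.21 × 10⁴.
Original = 50.7 ppb × 1.21 × 10⁴ = 6.11 × 10⁵ ppb = 611 ppm.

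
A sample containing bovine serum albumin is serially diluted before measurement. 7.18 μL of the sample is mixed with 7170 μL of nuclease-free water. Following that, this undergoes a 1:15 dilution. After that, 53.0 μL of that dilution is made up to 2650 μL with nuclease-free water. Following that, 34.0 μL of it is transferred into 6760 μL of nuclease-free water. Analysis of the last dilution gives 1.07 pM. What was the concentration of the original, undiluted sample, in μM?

Overall dilution factor = 999.6 × 15 × 50 × 199.8 = 1.50 × 10⁸.
Original = 1.07 pM × 1.50 × 10⁸ = 1.60 × 10⁸ pM = 160 μM.

160 μM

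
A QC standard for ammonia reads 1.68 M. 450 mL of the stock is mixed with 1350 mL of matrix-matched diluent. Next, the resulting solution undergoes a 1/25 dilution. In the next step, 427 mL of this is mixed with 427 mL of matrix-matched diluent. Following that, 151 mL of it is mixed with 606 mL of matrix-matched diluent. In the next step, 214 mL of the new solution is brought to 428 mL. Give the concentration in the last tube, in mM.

Overall dilution factor = 4 × 25 × 2 × 5.013 × 2 = 2005.
1.68 M / 2005 = 8.38 × 10⁻⁴ M = 0.838 mM.

0.838 mM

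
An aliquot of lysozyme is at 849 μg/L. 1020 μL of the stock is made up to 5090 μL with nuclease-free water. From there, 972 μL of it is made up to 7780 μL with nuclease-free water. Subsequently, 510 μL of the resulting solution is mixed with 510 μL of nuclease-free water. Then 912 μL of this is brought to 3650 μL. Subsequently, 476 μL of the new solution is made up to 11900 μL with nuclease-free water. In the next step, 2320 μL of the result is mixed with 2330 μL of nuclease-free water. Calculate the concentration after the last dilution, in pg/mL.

53.0 pg/mL

Overall dilution factor = 4.990 × 8.004 × 2 × 4.002 × 25 × 2.004 = 1.60 × 10⁴.
849 μg/L / 1.60 × 10⁴ = 0.0530 μg/L = 53.0 pg/mL.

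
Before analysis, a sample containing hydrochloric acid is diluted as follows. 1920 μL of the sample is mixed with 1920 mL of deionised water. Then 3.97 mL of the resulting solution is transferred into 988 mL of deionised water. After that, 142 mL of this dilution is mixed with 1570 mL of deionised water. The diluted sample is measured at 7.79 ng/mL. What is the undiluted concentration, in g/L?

23.5 g/L

Overall dilution factor = 1001 × 249.9 × 12.06 = 3.02 × 10⁶.
Original = 7.79 ng/mL × 3.02 × 10⁶ = 2.35 × 10⁷ ng/mL = 23.5 g/L.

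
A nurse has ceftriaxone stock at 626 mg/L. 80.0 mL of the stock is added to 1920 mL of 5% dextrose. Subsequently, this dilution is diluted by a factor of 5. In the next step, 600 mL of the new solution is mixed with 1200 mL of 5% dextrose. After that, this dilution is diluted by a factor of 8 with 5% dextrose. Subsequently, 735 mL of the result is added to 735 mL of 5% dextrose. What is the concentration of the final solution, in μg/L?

104 μg/L

Overall dilution factor = 25 × 5 × 3 × 8 × 2 = 6000.
626 mg/L / 6000 = 0.104 mg/L = 104 μg/L.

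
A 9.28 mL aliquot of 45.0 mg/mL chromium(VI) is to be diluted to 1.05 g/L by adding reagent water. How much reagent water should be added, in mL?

388 mL

1.05 g/L = 1.05 mg/mL.
V₂ = C₁V₁/C₂ = 45.0 × 9.28 / 1.05 = 398 mL.
Diluent to add = V₂ − V₁ = 398 − 9.28 = 388 mL.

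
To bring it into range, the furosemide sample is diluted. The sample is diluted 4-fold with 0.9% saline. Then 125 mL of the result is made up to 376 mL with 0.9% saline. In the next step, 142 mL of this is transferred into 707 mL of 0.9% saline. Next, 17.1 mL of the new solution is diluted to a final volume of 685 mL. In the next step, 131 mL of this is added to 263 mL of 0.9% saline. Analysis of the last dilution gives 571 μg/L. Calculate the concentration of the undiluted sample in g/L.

Overall dilution factor = 4 × 3.008 × 5.979 × 40.06 × 3.008 = 8667.
Original = 571 μg/L × 8667 = 4.95 × 10⁶ μg/L = 4.95 g/L.

4.95 g/L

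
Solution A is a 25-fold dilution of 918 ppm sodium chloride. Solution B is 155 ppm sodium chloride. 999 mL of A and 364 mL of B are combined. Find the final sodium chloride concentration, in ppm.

68.3 ppm

C_A = 918 ppm / 25 = 36.7 ppm.
C_mix = (C_A·V_A + C_B·V_B)/(V_A + V_B) = (36.7×999 + 155×364) / 1363 = 68.3 ppm.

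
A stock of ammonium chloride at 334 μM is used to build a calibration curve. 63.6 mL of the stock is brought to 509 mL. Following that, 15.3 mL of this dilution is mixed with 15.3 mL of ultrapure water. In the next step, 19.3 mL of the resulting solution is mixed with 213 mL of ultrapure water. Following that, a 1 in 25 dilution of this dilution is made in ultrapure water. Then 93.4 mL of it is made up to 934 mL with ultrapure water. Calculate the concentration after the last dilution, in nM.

Overall dilution factor = 8.003 × 2 × 12.04 × 25 × 10 = 4.82 × 10⁴.
334 μM / 4.82 × 10⁴ = 6.93 × 10⁻³ μM = 6.93 nM.

6.93 nM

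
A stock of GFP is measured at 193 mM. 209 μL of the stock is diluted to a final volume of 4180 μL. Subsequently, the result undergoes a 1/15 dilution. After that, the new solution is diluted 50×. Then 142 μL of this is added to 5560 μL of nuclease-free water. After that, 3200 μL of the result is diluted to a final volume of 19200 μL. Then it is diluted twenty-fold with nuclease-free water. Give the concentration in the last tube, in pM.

Overall dilution factor = 20 × 15 × 50 × 40.15 × 6 × 20 = 7.23 × 10⁷.
193 mM / 7.23 × 10⁷ = 2.67 × 10⁻⁶ mM = 2670 pM.

2670 pM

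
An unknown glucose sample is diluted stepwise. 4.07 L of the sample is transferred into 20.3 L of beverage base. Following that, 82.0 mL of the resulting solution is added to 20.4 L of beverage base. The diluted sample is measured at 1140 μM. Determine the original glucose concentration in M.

Overall dilution factor = 5.988 × 249.8 = 1496.
Original = 1140 μM × 1496 = 1.71 × 10⁶ μM = 1.71 M.

1.71 M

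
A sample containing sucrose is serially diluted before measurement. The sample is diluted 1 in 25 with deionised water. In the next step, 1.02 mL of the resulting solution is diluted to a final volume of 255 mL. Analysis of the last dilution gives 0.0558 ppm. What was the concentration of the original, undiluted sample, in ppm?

349 ppm

Overall dilution factor = 25 × 250 = 6250.
Original = 0.0558 ppm × 6250 = 349 ppm.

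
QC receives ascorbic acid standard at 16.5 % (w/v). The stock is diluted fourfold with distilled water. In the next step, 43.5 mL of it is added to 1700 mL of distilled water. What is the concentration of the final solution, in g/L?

1.03 g/L

Overall dilution factor = 4 × 40.08 = 160.
16.5 % (w/v) / 160 = 0.103 % (w/v) = 1.03 g/L.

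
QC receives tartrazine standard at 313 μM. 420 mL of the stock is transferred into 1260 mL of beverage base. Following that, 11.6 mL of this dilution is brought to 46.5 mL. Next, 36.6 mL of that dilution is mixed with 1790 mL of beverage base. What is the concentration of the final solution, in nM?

391 nM

Overall dilution factor = 4 × 4.009 × 49.91 = 800.
313 μM / 800 = 0.391 μM = 391 nM.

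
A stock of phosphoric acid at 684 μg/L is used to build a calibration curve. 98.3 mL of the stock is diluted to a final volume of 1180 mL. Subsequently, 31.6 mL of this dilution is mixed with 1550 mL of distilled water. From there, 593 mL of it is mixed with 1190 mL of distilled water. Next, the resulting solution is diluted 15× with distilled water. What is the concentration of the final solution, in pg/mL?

Overall dilution factor = 12.00 × 50.05 × 3.007 × 15 = 2.71 × 10⁴.
684 μg/L / 2.71 × 10⁴ = 0.0252 μg/L = 25.2 pg/mL.

25.2 pg/mL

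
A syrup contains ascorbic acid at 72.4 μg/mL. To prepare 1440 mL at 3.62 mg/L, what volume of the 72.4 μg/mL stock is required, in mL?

72.0 mL

3.62 mg/L = 3.62 μg/mL.
V₁ = C₂V₂/C₁ = 3.62 × 1440 / 72.4 = 72.0 mL.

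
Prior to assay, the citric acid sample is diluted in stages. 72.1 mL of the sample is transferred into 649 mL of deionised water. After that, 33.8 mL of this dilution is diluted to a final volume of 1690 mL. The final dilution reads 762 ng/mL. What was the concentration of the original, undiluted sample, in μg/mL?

Overall dilution factor = 10.00 × 50 = 500.
Original = 762 ng/mL × 500 = 3.81 × 10⁵ ng/mL = 381 μg/mL.

381 μg/mL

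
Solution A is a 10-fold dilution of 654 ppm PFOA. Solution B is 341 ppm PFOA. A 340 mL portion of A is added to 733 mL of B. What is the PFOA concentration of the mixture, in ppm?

254 ppm

C_A = 654 ppm / 10 = 65.4 ppm.
C_mix = (C_A·V_A + C_B·V_B)/(V_A + V_B) = (65.4×340 + 341×733) / 1073 = 254 ppm.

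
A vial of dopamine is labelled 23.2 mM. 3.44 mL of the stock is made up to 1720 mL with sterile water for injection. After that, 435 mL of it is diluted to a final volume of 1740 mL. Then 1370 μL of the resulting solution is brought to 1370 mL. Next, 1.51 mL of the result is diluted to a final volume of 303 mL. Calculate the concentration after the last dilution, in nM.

Overall dilution factor = 500 × 4 × 1000 × 200.7 = 4.01 × 10⁸.
23.2 mM / 4.01 × 10⁸ = 5.78 × 10⁻⁸ mM = 0.0578 nM.

0.0578 nM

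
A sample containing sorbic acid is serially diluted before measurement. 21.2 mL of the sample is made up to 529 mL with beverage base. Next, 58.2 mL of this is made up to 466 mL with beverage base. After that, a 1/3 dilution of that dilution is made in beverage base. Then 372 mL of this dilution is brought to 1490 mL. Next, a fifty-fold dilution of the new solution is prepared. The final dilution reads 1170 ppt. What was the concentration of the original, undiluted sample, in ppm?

140 ppm

Overall dilution factor = 24.95 × 8.007 × 3 × 4.005 × 50 = 1.20 × 10⁵.
Original = 1170 ppt × 1.20 × 10⁵ = 1.40 × 10⁸ ppt = 140 ppm.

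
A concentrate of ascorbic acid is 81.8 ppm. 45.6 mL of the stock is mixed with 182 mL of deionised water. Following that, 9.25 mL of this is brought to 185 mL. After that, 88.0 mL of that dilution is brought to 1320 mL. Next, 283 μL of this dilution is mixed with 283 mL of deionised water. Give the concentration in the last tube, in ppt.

Overall dilution factor = 4.991 × 20 × 15 × 1001 = 1.50 × 10⁶.
81.8 ppm / 1.50 × 10⁶ = 5.46 × 10⁻⁵ ppm = 54.6 ppt.

54.6 ppt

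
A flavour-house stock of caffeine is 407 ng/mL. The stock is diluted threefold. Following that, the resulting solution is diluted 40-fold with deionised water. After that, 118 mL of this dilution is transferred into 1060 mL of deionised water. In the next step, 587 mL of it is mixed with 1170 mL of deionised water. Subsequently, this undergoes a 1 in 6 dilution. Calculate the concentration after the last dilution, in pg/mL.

Overall dilution factor = 3 × 40 × 9.983 × 2.993 × 6 = 2.15 × 10⁴.
407 ng/mL / 2.15 × 10⁴ = 0.0189 ng/mL = 18.9 pg/mL.

18.9 pg/mL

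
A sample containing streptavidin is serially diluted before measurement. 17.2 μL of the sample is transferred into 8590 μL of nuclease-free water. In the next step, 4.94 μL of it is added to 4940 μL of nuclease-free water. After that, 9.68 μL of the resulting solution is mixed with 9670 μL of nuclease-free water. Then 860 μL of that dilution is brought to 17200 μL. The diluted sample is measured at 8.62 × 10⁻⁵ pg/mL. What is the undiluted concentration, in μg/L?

864 μg/L

Overall dilution factor = 500.4 × 1001 × 1000.0 × 20 = 1.00 × 10¹⁰.
Original = 8.62 × 10⁻⁵ pg/mL × 1.00 × 10¹⁰ = 8.64 × 10⁵ pg/mL = 864 μg/L.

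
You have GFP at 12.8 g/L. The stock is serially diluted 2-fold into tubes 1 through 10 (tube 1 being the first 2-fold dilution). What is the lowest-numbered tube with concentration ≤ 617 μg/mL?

Tube n has concentration 12.8 g/L / 2ⁿ.
Need 2ⁿ ≥ 12.8 g/L / 617 μg/mL = 20.7, so n ≥ 4.37.
First such tube: n = 5.

tube 5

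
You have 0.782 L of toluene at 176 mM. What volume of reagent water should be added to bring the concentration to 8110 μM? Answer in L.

16.2 L

8110 μM = 8.11 mM.
V₂ = C₁V₁/C₂ = 176 × 0.782 / 8.11 = 17.0 L.
Diluent to add = V₂ − V₁ = 17.0 − 0.782 = 16.2 L.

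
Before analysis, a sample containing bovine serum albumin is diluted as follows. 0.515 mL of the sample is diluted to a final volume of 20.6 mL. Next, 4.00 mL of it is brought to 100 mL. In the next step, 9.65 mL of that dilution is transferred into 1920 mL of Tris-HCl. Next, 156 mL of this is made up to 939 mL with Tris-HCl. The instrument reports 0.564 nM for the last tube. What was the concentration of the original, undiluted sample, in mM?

0.679 mM

Overall dilution factor = 40 × 25 × 200.0 × 6.019 = 1.20 × 10⁶.
Original = 0.564 nM × 1.20 × 10⁶ = 6.79 × 10⁵ nM = 0.679 mM.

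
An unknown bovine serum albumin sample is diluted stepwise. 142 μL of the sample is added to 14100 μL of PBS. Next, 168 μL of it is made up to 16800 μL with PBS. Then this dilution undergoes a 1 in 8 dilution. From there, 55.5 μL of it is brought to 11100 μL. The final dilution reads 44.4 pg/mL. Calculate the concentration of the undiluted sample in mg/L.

713 mg/L

Overall dilution factor = 100.3 × 100 × 8 × 200 = 1.60 × 10⁷.
Original = 44.4 pg/mL × 1.60 × 10⁷ = 7.13 × 10⁸ pg/mL = 713 mg/L.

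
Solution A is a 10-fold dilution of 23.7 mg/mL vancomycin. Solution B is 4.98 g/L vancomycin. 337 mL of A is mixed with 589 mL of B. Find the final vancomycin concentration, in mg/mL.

4.03 mg/mL

C_A = 23.7 mg/mL / 10 = 2.37 mg/mL.
C_B = 4.98 g/L = 4.98 mg/mL.
C_mix = (C_A·V_A + C_B·V_B)/(V_A + V_B) = (2.37×337 + 4.98×589) / 926.0 = 4.03 mg/mL.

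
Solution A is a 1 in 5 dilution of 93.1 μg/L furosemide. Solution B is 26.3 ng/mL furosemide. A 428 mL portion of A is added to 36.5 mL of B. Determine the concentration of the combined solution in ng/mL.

C_A = 93.1 μg/L / 5 = 18.6 μg/L.
C_B = 26.3 ng/mL = 26.3 μg/L.
C_mix = (C_A·V_A + C_B·V_B)/(V_A + V_B) = (18.6×428 + 26.3×36.5) / 464.5 = 19.2 μg/L = 19.2 ng/mL.

19.2 ng/mL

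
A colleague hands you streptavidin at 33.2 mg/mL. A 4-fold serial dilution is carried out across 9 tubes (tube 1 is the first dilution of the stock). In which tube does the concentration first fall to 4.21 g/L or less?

Tube n has concentration 33.2 mg/mL / 4ⁿ.
Need 4ⁿ ≥ 33.2 mg/mL / 4.21 g/L = 7.89, so n ≥ 1.49.
First such tube: n = 2.

tube 2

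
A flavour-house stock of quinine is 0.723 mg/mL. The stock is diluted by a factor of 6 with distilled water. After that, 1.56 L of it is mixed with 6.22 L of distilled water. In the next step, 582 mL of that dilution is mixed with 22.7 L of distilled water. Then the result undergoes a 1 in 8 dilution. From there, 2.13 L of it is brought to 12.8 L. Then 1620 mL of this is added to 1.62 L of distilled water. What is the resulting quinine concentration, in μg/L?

Overall dilution factor = 6 × 4.987 × 40.00 × 8 × 6.009 × 2 = 1.15 × 10⁵.
0.723 mg/mL / 1.15 × 10⁵ = 6.28 × 10⁻⁶ mg/mL = 6.28 μg/L.

6.28 μg/L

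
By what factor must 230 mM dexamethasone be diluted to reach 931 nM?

2.47 × 10⁵

Factor = C₀/C_target = 230 mM / 931 nM = 2.47 × 10⁵.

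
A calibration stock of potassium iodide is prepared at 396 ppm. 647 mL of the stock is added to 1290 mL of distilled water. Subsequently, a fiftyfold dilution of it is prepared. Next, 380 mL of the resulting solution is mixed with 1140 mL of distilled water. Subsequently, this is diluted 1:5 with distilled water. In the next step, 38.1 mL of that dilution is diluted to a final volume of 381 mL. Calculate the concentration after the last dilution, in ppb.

13.2 ppb

Overall dilution factor = 2.994 × 50 × 4 × 5 × 10 = 2.99 × 10⁴.
396 ppm / 2.99 × 10⁴ = 0.0132 ppm = 13.2 ppb.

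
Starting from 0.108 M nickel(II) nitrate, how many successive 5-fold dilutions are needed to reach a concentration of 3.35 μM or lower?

7

Need 5ⁿ ≥ 3.22 × 10⁴, so n ≥ log(3.22 × 10⁴)/log(5) = 6.45.
Minimum whole steps: n = 7.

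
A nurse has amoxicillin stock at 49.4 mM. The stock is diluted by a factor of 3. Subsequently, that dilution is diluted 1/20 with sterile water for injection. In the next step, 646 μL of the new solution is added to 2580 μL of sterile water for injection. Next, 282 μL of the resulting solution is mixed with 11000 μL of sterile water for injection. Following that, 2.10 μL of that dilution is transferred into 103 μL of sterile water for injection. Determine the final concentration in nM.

82.3 nM

Overall dilution factor = 3 × 20 × 4.994 × 40.01 × 50.05 = 6.00 × 10⁵.
49.4 mM / 6.00 × 10⁵ = 8.23 × 10⁻⁵ mM = 82.3 nM.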